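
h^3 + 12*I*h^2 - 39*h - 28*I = (h + I)*(h + 4*I)*(h + 7*I)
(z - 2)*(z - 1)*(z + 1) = z^3 - 2*z^2 - z + 2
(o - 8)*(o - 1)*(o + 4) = o^3 - 5*o^2 - 28*o + 32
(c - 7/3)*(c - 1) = c^2 - 10*c/3 + 7/3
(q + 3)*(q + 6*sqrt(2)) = q^2 + 3*q + 6*sqrt(2)*q + 18*sqrt(2)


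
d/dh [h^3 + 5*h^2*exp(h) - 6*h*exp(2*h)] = 5*h^2*exp(h) + 3*h^2 - 12*h*exp(2*h) + 10*h*exp(h) - 6*exp(2*h)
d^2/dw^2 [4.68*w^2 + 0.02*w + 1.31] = 9.36000000000000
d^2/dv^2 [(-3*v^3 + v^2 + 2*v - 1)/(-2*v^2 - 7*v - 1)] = 6*(49*v^3 + 27*v^2 + 21*v + 20)/(8*v^6 + 84*v^5 + 306*v^4 + 427*v^3 + 153*v^2 + 21*v + 1)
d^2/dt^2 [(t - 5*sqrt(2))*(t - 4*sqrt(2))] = 2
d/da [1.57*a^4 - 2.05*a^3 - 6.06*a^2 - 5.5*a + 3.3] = 6.28*a^3 - 6.15*a^2 - 12.12*a - 5.5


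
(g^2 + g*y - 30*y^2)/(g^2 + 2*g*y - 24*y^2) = (-g + 5*y)/(-g + 4*y)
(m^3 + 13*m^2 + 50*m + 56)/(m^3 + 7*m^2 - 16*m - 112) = (m + 2)/(m - 4)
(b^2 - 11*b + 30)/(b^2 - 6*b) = (b - 5)/b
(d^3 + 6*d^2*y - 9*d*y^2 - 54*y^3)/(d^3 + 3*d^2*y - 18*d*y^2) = (d + 3*y)/d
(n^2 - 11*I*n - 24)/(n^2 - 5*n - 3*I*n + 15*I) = (n - 8*I)/(n - 5)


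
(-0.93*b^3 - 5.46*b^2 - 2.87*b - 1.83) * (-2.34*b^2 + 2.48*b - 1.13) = 2.1762*b^5 + 10.47*b^4 - 5.7741*b^3 + 3.3344*b^2 - 1.2953*b + 2.0679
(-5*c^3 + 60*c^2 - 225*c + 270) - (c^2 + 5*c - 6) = -5*c^3 + 59*c^2 - 230*c + 276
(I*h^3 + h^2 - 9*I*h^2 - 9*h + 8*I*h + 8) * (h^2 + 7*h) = I*h^5 + h^4 - 2*I*h^4 - 2*h^3 - 55*I*h^3 - 55*h^2 + 56*I*h^2 + 56*h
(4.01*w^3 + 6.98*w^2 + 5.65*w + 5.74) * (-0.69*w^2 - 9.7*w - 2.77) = -2.7669*w^5 - 43.7132*w^4 - 82.7122*w^3 - 78.1002*w^2 - 71.3285*w - 15.8998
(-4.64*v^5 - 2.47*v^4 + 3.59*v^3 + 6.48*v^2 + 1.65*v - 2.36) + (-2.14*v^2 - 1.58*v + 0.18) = -4.64*v^5 - 2.47*v^4 + 3.59*v^3 + 4.34*v^2 + 0.0699999999999998*v - 2.18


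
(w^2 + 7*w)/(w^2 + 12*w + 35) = w/(w + 5)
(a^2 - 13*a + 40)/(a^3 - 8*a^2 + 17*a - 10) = (a - 8)/(a^2 - 3*a + 2)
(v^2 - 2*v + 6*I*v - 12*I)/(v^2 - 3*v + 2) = (v + 6*I)/(v - 1)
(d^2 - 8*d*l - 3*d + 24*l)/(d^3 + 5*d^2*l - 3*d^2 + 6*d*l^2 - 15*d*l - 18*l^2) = (d - 8*l)/(d^2 + 5*d*l + 6*l^2)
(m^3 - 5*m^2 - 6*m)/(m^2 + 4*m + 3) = m*(m - 6)/(m + 3)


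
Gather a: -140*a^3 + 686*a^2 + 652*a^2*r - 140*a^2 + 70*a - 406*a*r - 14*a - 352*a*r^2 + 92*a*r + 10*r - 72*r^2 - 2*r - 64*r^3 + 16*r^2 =-140*a^3 + a^2*(652*r + 546) + a*(-352*r^2 - 314*r + 56) - 64*r^3 - 56*r^2 + 8*r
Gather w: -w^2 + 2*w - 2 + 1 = -w^2 + 2*w - 1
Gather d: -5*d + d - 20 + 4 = -4*d - 16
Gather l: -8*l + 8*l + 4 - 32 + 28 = 0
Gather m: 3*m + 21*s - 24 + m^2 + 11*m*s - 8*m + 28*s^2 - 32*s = m^2 + m*(11*s - 5) + 28*s^2 - 11*s - 24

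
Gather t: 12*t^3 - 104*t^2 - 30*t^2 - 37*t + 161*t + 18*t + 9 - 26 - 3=12*t^3 - 134*t^2 + 142*t - 20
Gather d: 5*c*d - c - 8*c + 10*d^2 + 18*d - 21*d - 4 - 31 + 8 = -9*c + 10*d^2 + d*(5*c - 3) - 27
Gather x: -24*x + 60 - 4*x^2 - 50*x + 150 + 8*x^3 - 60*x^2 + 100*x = 8*x^3 - 64*x^2 + 26*x + 210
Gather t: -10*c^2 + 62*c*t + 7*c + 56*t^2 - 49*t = -10*c^2 + 7*c + 56*t^2 + t*(62*c - 49)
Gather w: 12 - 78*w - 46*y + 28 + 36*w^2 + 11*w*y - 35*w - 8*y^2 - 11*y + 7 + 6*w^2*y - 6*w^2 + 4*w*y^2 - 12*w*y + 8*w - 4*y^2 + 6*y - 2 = w^2*(6*y + 30) + w*(4*y^2 - y - 105) - 12*y^2 - 51*y + 45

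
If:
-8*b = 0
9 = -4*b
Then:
No Solution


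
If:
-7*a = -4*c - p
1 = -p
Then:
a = 4*c/7 - 1/7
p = -1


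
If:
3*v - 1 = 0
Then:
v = 1/3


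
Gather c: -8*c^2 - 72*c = -8*c^2 - 72*c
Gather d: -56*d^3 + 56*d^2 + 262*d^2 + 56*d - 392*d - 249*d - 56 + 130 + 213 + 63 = -56*d^3 + 318*d^2 - 585*d + 350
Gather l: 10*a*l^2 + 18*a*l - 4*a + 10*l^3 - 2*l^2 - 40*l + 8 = -4*a + 10*l^3 + l^2*(10*a - 2) + l*(18*a - 40) + 8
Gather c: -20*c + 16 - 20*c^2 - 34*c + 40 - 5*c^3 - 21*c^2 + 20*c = -5*c^3 - 41*c^2 - 34*c + 56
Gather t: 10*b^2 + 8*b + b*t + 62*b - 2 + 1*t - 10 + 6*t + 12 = 10*b^2 + 70*b + t*(b + 7)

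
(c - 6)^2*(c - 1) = c^3 - 13*c^2 + 48*c - 36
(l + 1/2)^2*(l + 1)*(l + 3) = l^4 + 5*l^3 + 29*l^2/4 + 4*l + 3/4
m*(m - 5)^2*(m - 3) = m^4 - 13*m^3 + 55*m^2 - 75*m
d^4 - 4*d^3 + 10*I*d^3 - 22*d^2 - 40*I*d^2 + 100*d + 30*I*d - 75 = (d - 3)*(d - 1)*(d + 5*I)^2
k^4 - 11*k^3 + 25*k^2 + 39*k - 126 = (k - 7)*(k - 3)^2*(k + 2)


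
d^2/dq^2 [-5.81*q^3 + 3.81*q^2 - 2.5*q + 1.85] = 7.62 - 34.86*q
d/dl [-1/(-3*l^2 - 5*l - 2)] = (-6*l - 5)/(3*l^2 + 5*l + 2)^2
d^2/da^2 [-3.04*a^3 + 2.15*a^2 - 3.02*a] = 4.3 - 18.24*a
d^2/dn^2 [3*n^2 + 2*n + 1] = 6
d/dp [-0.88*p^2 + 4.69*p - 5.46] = 4.69 - 1.76*p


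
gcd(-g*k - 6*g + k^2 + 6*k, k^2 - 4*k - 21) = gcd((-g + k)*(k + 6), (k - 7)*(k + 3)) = 1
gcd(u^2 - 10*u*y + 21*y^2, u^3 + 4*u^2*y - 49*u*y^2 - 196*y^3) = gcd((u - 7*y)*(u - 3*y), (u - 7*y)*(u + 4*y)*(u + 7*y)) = -u + 7*y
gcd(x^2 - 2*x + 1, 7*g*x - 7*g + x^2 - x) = x - 1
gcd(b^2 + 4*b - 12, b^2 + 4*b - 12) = b^2 + 4*b - 12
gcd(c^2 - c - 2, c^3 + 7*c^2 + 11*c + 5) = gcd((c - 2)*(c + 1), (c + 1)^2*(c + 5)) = c + 1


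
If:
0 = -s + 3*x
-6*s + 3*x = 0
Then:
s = 0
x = 0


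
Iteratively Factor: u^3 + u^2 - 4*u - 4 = (u - 2)*(u^2 + 3*u + 2) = (u - 2)*(u + 1)*(u + 2)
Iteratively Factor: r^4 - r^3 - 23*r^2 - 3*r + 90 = (r + 3)*(r^3 - 4*r^2 - 11*r + 30) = (r - 5)*(r + 3)*(r^2 + r - 6) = (r - 5)*(r - 2)*(r + 3)*(r + 3)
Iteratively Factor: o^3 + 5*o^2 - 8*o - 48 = (o + 4)*(o^2 + o - 12) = (o - 3)*(o + 4)*(o + 4)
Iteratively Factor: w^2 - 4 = (w + 2)*(w - 2)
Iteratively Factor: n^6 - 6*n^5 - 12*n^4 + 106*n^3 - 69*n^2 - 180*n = (n - 5)*(n^5 - n^4 - 17*n^3 + 21*n^2 + 36*n) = (n - 5)*(n + 1)*(n^4 - 2*n^3 - 15*n^2 + 36*n) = (n - 5)*(n - 3)*(n + 1)*(n^3 + n^2 - 12*n) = (n - 5)*(n - 3)*(n + 1)*(n + 4)*(n^2 - 3*n) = (n - 5)*(n - 3)^2*(n + 1)*(n + 4)*(n)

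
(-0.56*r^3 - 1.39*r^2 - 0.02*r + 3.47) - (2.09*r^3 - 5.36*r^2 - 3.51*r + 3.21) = -2.65*r^3 + 3.97*r^2 + 3.49*r + 0.26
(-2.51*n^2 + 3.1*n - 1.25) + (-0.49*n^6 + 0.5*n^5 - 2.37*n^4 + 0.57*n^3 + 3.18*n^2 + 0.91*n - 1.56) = -0.49*n^6 + 0.5*n^5 - 2.37*n^4 + 0.57*n^3 + 0.67*n^2 + 4.01*n - 2.81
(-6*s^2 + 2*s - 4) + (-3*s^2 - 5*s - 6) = -9*s^2 - 3*s - 10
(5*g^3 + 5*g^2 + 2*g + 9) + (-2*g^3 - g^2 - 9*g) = 3*g^3 + 4*g^2 - 7*g + 9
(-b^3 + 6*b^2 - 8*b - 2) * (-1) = b^3 - 6*b^2 + 8*b + 2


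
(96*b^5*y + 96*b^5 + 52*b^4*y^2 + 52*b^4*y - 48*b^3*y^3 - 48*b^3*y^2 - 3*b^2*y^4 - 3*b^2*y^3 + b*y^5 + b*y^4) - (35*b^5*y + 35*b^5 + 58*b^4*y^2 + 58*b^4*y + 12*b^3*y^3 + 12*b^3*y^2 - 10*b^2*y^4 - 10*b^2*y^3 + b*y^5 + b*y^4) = 61*b^5*y + 61*b^5 - 6*b^4*y^2 - 6*b^4*y - 60*b^3*y^3 - 60*b^3*y^2 + 7*b^2*y^4 + 7*b^2*y^3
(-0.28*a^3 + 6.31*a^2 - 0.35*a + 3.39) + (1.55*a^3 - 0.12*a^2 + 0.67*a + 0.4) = 1.27*a^3 + 6.19*a^2 + 0.32*a + 3.79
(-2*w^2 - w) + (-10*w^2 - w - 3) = -12*w^2 - 2*w - 3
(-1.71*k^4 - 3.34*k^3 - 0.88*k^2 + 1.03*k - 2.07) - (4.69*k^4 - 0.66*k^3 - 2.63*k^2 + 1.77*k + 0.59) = -6.4*k^4 - 2.68*k^3 + 1.75*k^2 - 0.74*k - 2.66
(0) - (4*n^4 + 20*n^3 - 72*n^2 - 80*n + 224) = -4*n^4 - 20*n^3 + 72*n^2 + 80*n - 224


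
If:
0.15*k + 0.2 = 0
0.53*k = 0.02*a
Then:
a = -35.33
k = -1.33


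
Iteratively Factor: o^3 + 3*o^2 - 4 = (o - 1)*(o^2 + 4*o + 4) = (o - 1)*(o + 2)*(o + 2)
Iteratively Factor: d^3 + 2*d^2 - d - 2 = (d + 1)*(d^2 + d - 2) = (d + 1)*(d + 2)*(d - 1)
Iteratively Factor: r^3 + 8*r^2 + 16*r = (r + 4)*(r^2 + 4*r) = (r + 4)^2*(r)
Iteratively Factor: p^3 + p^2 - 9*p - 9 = (p + 3)*(p^2 - 2*p - 3) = (p + 1)*(p + 3)*(p - 3)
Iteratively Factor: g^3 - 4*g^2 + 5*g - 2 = (g - 2)*(g^2 - 2*g + 1) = (g - 2)*(g - 1)*(g - 1)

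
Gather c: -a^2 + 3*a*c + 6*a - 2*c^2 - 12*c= -a^2 + 6*a - 2*c^2 + c*(3*a - 12)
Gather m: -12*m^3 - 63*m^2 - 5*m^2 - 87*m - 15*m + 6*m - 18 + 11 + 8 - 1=-12*m^3 - 68*m^2 - 96*m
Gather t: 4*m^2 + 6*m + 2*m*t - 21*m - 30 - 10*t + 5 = 4*m^2 - 15*m + t*(2*m - 10) - 25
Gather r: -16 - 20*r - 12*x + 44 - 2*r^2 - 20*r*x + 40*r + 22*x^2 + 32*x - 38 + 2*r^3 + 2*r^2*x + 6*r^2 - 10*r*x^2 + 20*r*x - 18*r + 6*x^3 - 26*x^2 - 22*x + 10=2*r^3 + r^2*(2*x + 4) + r*(2 - 10*x^2) + 6*x^3 - 4*x^2 - 2*x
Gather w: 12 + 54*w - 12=54*w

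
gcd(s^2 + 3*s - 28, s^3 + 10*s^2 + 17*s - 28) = s + 7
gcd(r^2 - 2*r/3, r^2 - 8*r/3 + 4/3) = r - 2/3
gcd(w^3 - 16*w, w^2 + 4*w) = w^2 + 4*w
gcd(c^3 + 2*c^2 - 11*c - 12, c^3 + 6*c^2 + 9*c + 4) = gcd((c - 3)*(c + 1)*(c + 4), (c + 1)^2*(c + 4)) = c^2 + 5*c + 4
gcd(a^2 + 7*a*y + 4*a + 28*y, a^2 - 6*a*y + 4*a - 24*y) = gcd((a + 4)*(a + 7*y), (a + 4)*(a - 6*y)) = a + 4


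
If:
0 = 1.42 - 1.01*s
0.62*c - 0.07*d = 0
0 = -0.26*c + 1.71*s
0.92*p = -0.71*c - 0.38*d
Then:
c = 9.25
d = 81.90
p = -40.96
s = 1.41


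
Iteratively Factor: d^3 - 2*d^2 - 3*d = (d)*(d^2 - 2*d - 3) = d*(d + 1)*(d - 3)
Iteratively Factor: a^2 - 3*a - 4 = (a - 4)*(a + 1)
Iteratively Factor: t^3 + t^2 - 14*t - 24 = (t - 4)*(t^2 + 5*t + 6) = (t - 4)*(t + 2)*(t + 3)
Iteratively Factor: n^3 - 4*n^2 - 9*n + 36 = (n - 3)*(n^2 - n - 12) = (n - 3)*(n + 3)*(n - 4)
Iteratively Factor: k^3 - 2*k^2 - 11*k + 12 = (k - 4)*(k^2 + 2*k - 3) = (k - 4)*(k + 3)*(k - 1)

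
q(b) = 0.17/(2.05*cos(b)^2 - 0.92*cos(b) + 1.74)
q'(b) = 0.17*(4.1*sin(b)*cos(b) - 0.92*sin(b))/(2.05*cos(b)^2 - 0.92*cos(b) + 1.74)^2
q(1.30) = 0.10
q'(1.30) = 0.01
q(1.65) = 0.09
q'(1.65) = -0.06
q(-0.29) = 0.06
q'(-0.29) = -0.02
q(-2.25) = 0.05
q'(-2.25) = 0.05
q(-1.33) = 0.10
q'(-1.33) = -0.00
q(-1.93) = 0.07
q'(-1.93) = 0.07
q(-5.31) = 0.09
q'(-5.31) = 0.06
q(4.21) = 0.06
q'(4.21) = 0.06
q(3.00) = 0.04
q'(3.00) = -0.00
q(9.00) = 0.04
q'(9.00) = -0.02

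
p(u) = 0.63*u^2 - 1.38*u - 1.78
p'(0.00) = -1.38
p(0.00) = -1.78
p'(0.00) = -1.38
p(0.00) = -1.78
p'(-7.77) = -11.17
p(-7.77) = 46.98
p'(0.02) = -1.35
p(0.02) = -1.81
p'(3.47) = 2.99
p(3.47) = 1.02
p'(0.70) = -0.50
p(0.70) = -2.44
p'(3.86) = 3.48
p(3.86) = 2.28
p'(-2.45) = -4.47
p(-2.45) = 5.38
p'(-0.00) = -1.38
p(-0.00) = -1.78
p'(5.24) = 5.22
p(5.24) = 8.29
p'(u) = 1.26*u - 1.38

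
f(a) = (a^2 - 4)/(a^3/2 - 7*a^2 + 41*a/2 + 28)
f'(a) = 2*a/(a^3/2 - 7*a^2 + 41*a/2 + 28) + (a^2 - 4)*(-3*a^2/2 + 14*a - 41/2)/(a^3/2 - 7*a^2 + 41*a/2 + 28)^2 = 2*(-a^4 + 53*a^2 + 164)/(a^6 - 28*a^5 + 278*a^4 - 1036*a^3 + 113*a^2 + 4592*a + 3136)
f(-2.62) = -0.03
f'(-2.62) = 0.04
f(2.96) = 0.12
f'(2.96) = 0.17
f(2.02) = 0.00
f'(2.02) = 0.09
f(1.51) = -0.04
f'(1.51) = 0.07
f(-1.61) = 0.06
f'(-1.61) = 0.23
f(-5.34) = -0.07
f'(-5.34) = 0.00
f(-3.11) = -0.05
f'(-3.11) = 0.02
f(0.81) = -0.08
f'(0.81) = 0.06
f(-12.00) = -0.07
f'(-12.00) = 0.00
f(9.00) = 7.70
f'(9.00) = -10.52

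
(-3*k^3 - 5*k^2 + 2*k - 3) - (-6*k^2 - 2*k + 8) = -3*k^3 + k^2 + 4*k - 11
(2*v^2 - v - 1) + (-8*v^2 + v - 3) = -6*v^2 - 4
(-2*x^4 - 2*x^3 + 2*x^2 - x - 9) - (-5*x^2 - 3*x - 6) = -2*x^4 - 2*x^3 + 7*x^2 + 2*x - 3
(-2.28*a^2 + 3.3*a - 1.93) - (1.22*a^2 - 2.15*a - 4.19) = -3.5*a^2 + 5.45*a + 2.26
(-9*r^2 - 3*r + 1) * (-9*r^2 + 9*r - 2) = 81*r^4 - 54*r^3 - 18*r^2 + 15*r - 2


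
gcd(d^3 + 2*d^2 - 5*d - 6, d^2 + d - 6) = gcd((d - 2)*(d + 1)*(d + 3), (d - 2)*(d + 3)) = d^2 + d - 6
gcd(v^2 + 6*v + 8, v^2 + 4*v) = v + 4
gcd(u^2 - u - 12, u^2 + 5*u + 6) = u + 3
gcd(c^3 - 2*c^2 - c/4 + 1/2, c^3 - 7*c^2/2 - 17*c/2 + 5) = c - 1/2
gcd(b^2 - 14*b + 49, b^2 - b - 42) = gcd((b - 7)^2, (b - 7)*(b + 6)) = b - 7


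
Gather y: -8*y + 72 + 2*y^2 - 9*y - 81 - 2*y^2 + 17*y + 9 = 0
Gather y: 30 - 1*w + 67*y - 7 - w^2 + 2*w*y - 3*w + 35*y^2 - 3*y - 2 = -w^2 - 4*w + 35*y^2 + y*(2*w + 64) + 21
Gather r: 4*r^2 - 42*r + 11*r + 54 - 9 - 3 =4*r^2 - 31*r + 42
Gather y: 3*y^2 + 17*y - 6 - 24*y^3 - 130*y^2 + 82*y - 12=-24*y^3 - 127*y^2 + 99*y - 18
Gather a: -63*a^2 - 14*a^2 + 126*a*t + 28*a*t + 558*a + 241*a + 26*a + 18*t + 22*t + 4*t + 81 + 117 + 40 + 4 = -77*a^2 + a*(154*t + 825) + 44*t + 242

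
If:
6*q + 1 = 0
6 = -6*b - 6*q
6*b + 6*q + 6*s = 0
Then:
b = -5/6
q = -1/6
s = 1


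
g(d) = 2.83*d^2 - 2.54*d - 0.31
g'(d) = 5.66*d - 2.54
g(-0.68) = 2.73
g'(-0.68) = -6.39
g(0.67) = -0.74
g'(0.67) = 1.25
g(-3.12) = 35.16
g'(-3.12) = -20.20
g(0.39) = -0.87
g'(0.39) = -0.33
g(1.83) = 4.52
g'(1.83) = 7.82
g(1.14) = 0.47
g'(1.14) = 3.91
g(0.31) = -0.83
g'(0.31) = -0.79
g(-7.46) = 176.13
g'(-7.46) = -44.76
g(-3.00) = 32.78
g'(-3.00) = -19.52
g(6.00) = 86.33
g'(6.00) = 31.42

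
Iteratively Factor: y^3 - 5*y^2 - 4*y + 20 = (y + 2)*(y^2 - 7*y + 10) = (y - 2)*(y + 2)*(y - 5)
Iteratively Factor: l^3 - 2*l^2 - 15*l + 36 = (l + 4)*(l^2 - 6*l + 9) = (l - 3)*(l + 4)*(l - 3)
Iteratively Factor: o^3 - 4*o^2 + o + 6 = (o + 1)*(o^2 - 5*o + 6) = (o - 3)*(o + 1)*(o - 2)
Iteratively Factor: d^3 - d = (d - 1)*(d^2 + d) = (d - 1)*(d + 1)*(d)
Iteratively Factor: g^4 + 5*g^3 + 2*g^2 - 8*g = (g)*(g^3 + 5*g^2 + 2*g - 8) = g*(g - 1)*(g^2 + 6*g + 8) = g*(g - 1)*(g + 2)*(g + 4)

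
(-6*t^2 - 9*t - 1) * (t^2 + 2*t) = -6*t^4 - 21*t^3 - 19*t^2 - 2*t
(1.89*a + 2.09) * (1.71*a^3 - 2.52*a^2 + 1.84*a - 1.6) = 3.2319*a^4 - 1.1889*a^3 - 1.7892*a^2 + 0.8216*a - 3.344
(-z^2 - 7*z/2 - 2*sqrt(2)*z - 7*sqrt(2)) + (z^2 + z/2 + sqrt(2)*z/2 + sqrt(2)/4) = -3*z - 3*sqrt(2)*z/2 - 27*sqrt(2)/4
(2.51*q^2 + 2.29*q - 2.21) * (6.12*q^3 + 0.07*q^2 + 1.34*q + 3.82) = 15.3612*q^5 + 14.1905*q^4 - 10.0015*q^3 + 12.5021*q^2 + 5.7864*q - 8.4422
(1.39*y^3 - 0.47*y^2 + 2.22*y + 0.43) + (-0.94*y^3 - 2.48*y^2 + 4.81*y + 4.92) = 0.45*y^3 - 2.95*y^2 + 7.03*y + 5.35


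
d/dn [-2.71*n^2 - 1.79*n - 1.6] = -5.42*n - 1.79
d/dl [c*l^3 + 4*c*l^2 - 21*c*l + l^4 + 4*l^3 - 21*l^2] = 3*c*l^2 + 8*c*l - 21*c + 4*l^3 + 12*l^2 - 42*l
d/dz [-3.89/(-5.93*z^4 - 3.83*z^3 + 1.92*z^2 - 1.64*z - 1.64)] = (-92.2708*z^3 - 44.6961*z^2 + 14.9376*z - 6.3796)/(5.93*z^4 + 3.83*z^3 - 1.92*z^2 + 1.64*z + 1.64)^2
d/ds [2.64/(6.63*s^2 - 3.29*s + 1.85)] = (8.6856 - 35.0064*s)/(6.63*s^2 - 3.29*s + 1.85)^2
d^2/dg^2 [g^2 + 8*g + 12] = 2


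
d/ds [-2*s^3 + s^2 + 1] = 2*s*(1 - 3*s)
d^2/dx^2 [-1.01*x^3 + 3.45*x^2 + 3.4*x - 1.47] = 6.9 - 6.06*x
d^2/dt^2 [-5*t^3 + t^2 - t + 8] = 2 - 30*t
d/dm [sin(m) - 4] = cos(m)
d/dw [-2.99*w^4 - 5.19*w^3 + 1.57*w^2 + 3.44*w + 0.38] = -11.96*w^3 - 15.57*w^2 + 3.14*w + 3.44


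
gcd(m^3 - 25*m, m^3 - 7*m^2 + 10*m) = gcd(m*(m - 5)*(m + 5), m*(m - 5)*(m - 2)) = m^2 - 5*m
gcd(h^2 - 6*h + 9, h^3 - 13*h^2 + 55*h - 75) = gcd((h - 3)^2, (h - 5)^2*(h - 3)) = h - 3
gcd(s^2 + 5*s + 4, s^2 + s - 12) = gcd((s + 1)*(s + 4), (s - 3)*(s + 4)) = s + 4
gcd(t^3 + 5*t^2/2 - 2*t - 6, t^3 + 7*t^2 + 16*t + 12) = t^2 + 4*t + 4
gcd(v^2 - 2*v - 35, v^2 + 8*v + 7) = 1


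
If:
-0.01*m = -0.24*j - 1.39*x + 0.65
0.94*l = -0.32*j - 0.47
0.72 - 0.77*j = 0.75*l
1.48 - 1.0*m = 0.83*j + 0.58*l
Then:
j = 2.13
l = -1.22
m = 0.42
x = 0.10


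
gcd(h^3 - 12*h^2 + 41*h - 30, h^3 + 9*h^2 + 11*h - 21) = h - 1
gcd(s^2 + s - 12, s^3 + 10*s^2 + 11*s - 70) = 1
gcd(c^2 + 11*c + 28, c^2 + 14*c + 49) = c + 7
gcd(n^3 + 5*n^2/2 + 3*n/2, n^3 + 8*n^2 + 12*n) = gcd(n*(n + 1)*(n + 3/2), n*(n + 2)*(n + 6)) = n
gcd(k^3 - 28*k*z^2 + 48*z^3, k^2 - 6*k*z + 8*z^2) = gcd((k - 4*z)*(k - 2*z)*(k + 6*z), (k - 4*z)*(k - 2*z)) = k^2 - 6*k*z + 8*z^2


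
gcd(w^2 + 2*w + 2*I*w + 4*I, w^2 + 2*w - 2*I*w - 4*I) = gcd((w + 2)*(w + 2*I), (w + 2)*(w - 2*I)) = w + 2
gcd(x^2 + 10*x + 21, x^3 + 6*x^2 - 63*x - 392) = x + 7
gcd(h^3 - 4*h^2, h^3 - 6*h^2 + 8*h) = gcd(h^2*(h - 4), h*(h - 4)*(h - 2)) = h^2 - 4*h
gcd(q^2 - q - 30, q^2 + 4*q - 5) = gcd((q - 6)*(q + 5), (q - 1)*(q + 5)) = q + 5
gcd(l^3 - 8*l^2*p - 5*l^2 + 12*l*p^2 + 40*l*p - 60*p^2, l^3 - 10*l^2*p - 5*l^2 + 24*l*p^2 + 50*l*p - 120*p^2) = -l^2 + 6*l*p + 5*l - 30*p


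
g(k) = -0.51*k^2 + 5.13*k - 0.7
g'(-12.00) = 17.37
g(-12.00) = -135.70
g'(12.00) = -7.11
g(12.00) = -12.58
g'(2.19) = 2.90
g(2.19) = 8.09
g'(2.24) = 2.85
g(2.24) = 8.23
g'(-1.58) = 6.74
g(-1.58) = -10.08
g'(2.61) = 2.47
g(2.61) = 9.22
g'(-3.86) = 9.07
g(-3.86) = -28.10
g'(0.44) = 4.68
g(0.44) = 1.46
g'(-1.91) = 7.08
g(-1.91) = -12.36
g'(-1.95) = 7.12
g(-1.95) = -12.64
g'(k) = 5.13 - 1.02*k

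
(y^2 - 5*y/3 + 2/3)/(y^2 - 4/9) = 3*(y - 1)/(3*y + 2)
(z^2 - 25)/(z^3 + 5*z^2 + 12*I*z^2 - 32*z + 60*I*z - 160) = (z - 5)/(z^2 + 12*I*z - 32)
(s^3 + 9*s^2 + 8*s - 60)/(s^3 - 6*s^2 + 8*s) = (s^2 + 11*s + 30)/(s*(s - 4))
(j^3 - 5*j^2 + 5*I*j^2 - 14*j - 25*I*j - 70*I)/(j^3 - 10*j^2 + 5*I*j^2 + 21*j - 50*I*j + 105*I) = (j + 2)/(j - 3)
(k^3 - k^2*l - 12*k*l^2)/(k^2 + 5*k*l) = (k^2 - k*l - 12*l^2)/(k + 5*l)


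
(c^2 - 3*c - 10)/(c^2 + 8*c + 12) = (c - 5)/(c + 6)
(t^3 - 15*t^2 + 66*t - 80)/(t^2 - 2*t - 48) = (t^2 - 7*t + 10)/(t + 6)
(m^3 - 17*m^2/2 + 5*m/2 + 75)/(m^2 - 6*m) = m - 5/2 - 25/(2*m)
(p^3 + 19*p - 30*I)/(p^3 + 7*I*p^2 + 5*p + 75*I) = (p - 2*I)/(p + 5*I)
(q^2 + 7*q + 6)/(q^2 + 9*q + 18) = (q + 1)/(q + 3)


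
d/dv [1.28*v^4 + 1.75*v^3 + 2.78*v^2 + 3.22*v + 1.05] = 5.12*v^3 + 5.25*v^2 + 5.56*v + 3.22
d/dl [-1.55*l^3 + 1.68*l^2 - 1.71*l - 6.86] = -4.65*l^2 + 3.36*l - 1.71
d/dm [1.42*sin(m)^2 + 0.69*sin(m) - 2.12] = (2.84*sin(m) + 0.69)*cos(m)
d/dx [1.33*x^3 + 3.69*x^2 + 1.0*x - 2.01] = 3.99*x^2 + 7.38*x + 1.0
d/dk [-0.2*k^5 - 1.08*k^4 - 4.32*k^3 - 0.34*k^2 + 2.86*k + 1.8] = -1.0*k^4 - 4.32*k^3 - 12.96*k^2 - 0.68*k + 2.86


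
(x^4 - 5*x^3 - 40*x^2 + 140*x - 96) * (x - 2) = x^5 - 7*x^4 - 30*x^3 + 220*x^2 - 376*x + 192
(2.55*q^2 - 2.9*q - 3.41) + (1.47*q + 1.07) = 2.55*q^2 - 1.43*q - 2.34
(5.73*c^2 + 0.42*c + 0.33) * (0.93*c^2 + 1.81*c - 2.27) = 5.3289*c^4 + 10.7619*c^3 - 11.94*c^2 - 0.3561*c - 0.7491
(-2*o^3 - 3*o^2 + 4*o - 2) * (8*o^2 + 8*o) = -16*o^5 - 40*o^4 + 8*o^3 + 16*o^2 - 16*o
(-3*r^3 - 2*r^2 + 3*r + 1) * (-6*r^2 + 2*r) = 18*r^5 + 6*r^4 - 22*r^3 + 2*r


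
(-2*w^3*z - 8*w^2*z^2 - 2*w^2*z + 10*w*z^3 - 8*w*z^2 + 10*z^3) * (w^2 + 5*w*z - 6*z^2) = -2*w^5*z - 18*w^4*z^2 - 2*w^4*z - 18*w^3*z^3 - 18*w^3*z^2 + 98*w^2*z^4 - 18*w^2*z^3 - 60*w*z^5 + 98*w*z^4 - 60*z^5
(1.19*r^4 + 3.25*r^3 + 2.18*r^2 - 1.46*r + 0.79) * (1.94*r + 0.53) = 2.3086*r^5 + 6.9357*r^4 + 5.9517*r^3 - 1.677*r^2 + 0.7588*r + 0.4187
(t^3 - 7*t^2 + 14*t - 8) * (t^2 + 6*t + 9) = t^5 - t^4 - 19*t^3 + 13*t^2 + 78*t - 72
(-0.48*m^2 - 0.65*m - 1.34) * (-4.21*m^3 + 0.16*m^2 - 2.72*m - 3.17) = 2.0208*m^5 + 2.6597*m^4 + 6.843*m^3 + 3.0752*m^2 + 5.7053*m + 4.2478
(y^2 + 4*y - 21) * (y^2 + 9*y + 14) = y^4 + 13*y^3 + 29*y^2 - 133*y - 294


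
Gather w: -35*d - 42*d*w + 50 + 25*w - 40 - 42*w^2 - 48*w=-35*d - 42*w^2 + w*(-42*d - 23) + 10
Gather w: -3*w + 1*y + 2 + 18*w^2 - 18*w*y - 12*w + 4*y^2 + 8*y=18*w^2 + w*(-18*y - 15) + 4*y^2 + 9*y + 2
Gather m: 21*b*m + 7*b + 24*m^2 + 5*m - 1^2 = 7*b + 24*m^2 + m*(21*b + 5) - 1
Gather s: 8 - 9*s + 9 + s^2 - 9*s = s^2 - 18*s + 17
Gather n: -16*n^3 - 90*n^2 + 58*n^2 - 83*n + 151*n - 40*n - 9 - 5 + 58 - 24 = -16*n^3 - 32*n^2 + 28*n + 20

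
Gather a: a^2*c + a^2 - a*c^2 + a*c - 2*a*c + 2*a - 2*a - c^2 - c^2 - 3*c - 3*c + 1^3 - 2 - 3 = a^2*(c + 1) + a*(-c^2 - c) - 2*c^2 - 6*c - 4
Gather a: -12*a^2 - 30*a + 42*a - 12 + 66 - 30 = -12*a^2 + 12*a + 24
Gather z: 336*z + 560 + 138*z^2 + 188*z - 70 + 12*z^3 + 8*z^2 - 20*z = 12*z^3 + 146*z^2 + 504*z + 490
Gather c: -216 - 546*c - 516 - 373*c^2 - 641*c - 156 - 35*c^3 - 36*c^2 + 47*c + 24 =-35*c^3 - 409*c^2 - 1140*c - 864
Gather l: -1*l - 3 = -l - 3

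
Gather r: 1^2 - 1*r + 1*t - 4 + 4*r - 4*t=3*r - 3*t - 3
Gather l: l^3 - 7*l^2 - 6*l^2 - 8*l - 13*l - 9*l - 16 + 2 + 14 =l^3 - 13*l^2 - 30*l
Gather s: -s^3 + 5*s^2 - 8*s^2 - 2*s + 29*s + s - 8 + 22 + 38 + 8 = -s^3 - 3*s^2 + 28*s + 60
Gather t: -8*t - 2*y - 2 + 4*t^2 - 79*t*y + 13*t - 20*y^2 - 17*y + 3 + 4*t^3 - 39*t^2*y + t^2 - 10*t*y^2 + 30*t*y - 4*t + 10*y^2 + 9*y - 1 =4*t^3 + t^2*(5 - 39*y) + t*(-10*y^2 - 49*y + 1) - 10*y^2 - 10*y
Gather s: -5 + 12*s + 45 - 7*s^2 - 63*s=-7*s^2 - 51*s + 40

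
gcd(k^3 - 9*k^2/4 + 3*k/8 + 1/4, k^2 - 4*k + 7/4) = k - 1/2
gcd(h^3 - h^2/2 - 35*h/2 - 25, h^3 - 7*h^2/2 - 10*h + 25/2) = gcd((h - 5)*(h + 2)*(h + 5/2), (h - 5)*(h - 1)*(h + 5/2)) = h^2 - 5*h/2 - 25/2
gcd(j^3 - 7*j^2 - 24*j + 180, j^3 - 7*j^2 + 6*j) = j - 6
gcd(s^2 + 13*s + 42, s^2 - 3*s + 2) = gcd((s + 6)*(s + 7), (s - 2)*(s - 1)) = 1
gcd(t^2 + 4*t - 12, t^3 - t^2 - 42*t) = t + 6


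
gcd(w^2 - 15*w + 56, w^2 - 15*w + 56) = w^2 - 15*w + 56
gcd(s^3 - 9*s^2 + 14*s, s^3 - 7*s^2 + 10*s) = s^2 - 2*s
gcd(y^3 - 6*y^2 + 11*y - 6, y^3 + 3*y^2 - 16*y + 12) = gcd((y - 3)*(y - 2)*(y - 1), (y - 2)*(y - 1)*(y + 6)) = y^2 - 3*y + 2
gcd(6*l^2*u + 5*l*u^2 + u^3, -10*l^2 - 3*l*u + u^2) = 2*l + u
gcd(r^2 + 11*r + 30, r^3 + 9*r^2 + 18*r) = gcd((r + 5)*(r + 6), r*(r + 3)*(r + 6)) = r + 6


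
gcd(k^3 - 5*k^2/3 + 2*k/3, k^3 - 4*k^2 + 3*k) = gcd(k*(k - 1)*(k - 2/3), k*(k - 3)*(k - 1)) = k^2 - k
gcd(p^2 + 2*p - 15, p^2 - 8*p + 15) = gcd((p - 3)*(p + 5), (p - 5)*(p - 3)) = p - 3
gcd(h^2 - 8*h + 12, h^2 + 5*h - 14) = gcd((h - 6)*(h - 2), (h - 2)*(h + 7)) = h - 2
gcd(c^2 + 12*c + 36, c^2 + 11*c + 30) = c + 6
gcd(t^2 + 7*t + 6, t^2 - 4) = 1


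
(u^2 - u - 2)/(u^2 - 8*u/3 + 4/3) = 3*(u + 1)/(3*u - 2)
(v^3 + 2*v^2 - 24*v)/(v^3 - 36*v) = (v - 4)/(v - 6)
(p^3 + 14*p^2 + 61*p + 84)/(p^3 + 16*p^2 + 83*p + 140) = (p + 3)/(p + 5)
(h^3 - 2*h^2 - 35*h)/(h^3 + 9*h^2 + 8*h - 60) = h*(h - 7)/(h^2 + 4*h - 12)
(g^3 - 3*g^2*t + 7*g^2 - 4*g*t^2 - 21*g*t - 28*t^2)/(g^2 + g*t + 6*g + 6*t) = (g^2 - 4*g*t + 7*g - 28*t)/(g + 6)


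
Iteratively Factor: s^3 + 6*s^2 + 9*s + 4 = (s + 1)*(s^2 + 5*s + 4) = (s + 1)^2*(s + 4)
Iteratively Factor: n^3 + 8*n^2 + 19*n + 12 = (n + 4)*(n^2 + 4*n + 3) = (n + 1)*(n + 4)*(n + 3)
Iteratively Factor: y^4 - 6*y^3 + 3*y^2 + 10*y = (y)*(y^3 - 6*y^2 + 3*y + 10) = y*(y - 2)*(y^2 - 4*y - 5) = y*(y - 2)*(y + 1)*(y - 5)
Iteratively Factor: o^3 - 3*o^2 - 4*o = (o)*(o^2 - 3*o - 4) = o*(o + 1)*(o - 4)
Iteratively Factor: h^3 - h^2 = (h)*(h^2 - h) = h^2*(h - 1)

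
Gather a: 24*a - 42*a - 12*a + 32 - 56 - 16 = -30*a - 40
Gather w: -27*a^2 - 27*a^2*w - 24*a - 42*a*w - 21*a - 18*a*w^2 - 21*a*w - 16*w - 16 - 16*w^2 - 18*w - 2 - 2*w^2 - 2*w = -27*a^2 - 45*a + w^2*(-18*a - 18) + w*(-27*a^2 - 63*a - 36) - 18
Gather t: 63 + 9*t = 9*t + 63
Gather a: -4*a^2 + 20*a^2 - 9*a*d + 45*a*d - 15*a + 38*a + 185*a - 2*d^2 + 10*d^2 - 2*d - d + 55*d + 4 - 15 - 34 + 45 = 16*a^2 + a*(36*d + 208) + 8*d^2 + 52*d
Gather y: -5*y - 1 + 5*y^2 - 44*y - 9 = 5*y^2 - 49*y - 10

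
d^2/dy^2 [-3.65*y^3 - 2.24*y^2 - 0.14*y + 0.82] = -21.9*y - 4.48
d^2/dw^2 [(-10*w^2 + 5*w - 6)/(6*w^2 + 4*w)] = 3*(35*w^3 - 54*w^2 - 36*w - 8)/(w^3*(27*w^3 + 54*w^2 + 36*w + 8))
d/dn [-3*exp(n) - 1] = -3*exp(n)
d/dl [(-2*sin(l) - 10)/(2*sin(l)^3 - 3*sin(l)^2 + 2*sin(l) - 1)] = 2*(4*sin(l)^3 + 27*sin(l)^2 - 30*sin(l) + 11)*cos(l)/((sin(l) - 1)^2*(-sin(l) - cos(2*l) + 2)^2)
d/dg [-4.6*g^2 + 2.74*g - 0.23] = 2.74 - 9.2*g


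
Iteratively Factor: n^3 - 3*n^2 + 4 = (n - 2)*(n^2 - n - 2) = (n - 2)*(n + 1)*(n - 2)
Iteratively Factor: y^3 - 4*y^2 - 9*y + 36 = (y + 3)*(y^2 - 7*y + 12) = (y - 3)*(y + 3)*(y - 4)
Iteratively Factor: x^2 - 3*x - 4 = (x + 1)*(x - 4)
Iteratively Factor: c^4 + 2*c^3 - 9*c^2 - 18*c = (c - 3)*(c^3 + 5*c^2 + 6*c) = c*(c - 3)*(c^2 + 5*c + 6) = c*(c - 3)*(c + 2)*(c + 3)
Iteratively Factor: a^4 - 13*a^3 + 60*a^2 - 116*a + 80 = (a - 2)*(a^3 - 11*a^2 + 38*a - 40) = (a - 2)^2*(a^2 - 9*a + 20) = (a - 4)*(a - 2)^2*(a - 5)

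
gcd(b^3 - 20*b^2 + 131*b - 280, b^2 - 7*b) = b - 7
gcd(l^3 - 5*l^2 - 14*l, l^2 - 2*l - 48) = 1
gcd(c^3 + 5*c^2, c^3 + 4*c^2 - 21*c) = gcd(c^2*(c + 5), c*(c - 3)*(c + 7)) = c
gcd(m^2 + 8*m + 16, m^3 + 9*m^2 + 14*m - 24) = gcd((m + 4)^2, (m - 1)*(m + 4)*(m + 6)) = m + 4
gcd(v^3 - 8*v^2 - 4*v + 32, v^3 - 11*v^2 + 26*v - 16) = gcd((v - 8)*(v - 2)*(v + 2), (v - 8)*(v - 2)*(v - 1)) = v^2 - 10*v + 16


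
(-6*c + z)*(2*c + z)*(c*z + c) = -12*c^3*z - 12*c^3 - 4*c^2*z^2 - 4*c^2*z + c*z^3 + c*z^2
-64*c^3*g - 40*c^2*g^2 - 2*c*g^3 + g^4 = g*(-8*c + g)*(2*c + g)*(4*c + g)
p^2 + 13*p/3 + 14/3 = (p + 2)*(p + 7/3)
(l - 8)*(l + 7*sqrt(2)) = l^2 - 8*l + 7*sqrt(2)*l - 56*sqrt(2)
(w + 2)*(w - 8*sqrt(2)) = w^2 - 8*sqrt(2)*w + 2*w - 16*sqrt(2)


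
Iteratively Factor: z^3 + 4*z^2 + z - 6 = (z - 1)*(z^2 + 5*z + 6) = (z - 1)*(z + 2)*(z + 3)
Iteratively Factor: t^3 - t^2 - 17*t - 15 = (t - 5)*(t^2 + 4*t + 3) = (t - 5)*(t + 3)*(t + 1)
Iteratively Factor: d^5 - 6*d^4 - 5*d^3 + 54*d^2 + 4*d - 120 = (d + 2)*(d^4 - 8*d^3 + 11*d^2 + 32*d - 60) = (d - 5)*(d + 2)*(d^3 - 3*d^2 - 4*d + 12) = (d - 5)*(d - 3)*(d + 2)*(d^2 - 4) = (d - 5)*(d - 3)*(d + 2)^2*(d - 2)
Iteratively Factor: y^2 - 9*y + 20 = (y - 4)*(y - 5)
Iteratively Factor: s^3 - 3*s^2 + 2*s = (s - 1)*(s^2 - 2*s) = s*(s - 1)*(s - 2)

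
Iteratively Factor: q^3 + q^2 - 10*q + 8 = (q + 4)*(q^2 - 3*q + 2) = (q - 1)*(q + 4)*(q - 2)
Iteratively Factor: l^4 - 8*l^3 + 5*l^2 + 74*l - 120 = (l - 2)*(l^3 - 6*l^2 - 7*l + 60) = (l - 5)*(l - 2)*(l^2 - l - 12) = (l - 5)*(l - 2)*(l + 3)*(l - 4)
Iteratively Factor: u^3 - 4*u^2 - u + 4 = (u + 1)*(u^2 - 5*u + 4) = (u - 4)*(u + 1)*(u - 1)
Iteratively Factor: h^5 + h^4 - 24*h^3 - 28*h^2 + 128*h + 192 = (h + 2)*(h^4 - h^3 - 22*h^2 + 16*h + 96) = (h - 4)*(h + 2)*(h^3 + 3*h^2 - 10*h - 24) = (h - 4)*(h + 2)*(h + 4)*(h^2 - h - 6) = (h - 4)*(h + 2)^2*(h + 4)*(h - 3)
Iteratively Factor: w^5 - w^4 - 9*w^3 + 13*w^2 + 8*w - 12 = (w + 3)*(w^4 - 4*w^3 + 3*w^2 + 4*w - 4) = (w + 1)*(w + 3)*(w^3 - 5*w^2 + 8*w - 4) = (w - 2)*(w + 1)*(w + 3)*(w^2 - 3*w + 2) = (w - 2)*(w - 1)*(w + 1)*(w + 3)*(w - 2)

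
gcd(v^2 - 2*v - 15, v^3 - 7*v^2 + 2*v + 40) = v - 5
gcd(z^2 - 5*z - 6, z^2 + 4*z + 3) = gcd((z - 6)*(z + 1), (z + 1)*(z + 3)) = z + 1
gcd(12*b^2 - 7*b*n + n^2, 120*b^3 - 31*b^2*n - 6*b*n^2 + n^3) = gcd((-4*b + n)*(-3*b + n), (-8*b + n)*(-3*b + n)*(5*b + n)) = 3*b - n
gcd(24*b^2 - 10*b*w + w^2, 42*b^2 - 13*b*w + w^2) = -6*b + w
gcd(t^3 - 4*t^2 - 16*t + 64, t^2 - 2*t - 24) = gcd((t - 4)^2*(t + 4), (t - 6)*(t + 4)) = t + 4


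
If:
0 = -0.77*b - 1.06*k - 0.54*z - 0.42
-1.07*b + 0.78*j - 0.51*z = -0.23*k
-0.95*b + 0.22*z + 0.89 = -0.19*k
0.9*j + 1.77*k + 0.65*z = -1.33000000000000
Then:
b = 0.55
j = -0.39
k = 0.08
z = -1.72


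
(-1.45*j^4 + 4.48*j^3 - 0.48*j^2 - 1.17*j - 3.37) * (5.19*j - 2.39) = -7.5255*j^5 + 26.7167*j^4 - 13.1984*j^3 - 4.9251*j^2 - 14.694*j + 8.0543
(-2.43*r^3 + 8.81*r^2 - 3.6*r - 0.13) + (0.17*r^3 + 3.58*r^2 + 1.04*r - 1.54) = -2.26*r^3 + 12.39*r^2 - 2.56*r - 1.67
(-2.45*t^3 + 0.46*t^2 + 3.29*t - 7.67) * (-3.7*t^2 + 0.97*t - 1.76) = 9.065*t^5 - 4.0785*t^4 - 7.4148*t^3 + 30.7607*t^2 - 13.2303*t + 13.4992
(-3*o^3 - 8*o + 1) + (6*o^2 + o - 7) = -3*o^3 + 6*o^2 - 7*o - 6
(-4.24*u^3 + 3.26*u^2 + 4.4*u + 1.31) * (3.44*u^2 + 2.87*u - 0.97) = -14.5856*u^5 - 0.954400000000001*u^4 + 28.605*u^3 + 13.9722*u^2 - 0.508299999999999*u - 1.2707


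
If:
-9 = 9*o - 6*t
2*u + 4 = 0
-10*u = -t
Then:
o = -43/3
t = -20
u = -2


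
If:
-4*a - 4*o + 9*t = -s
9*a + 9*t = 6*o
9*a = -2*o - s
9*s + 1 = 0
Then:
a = 0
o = 1/18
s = -1/9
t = 1/27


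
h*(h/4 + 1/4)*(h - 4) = h^3/4 - 3*h^2/4 - h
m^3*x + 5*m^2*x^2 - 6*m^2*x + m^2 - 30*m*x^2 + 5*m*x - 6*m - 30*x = (m - 6)*(m + 5*x)*(m*x + 1)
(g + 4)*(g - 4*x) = g^2 - 4*g*x + 4*g - 16*x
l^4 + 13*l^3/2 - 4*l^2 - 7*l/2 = l*(l - 1)*(l + 1/2)*(l + 7)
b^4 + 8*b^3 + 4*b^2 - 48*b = b*(b - 2)*(b + 4)*(b + 6)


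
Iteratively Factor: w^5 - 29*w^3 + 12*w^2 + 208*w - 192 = (w - 1)*(w^4 + w^3 - 28*w^2 - 16*w + 192) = (w - 3)*(w - 1)*(w^3 + 4*w^2 - 16*w - 64) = (w - 4)*(w - 3)*(w - 1)*(w^2 + 8*w + 16) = (w - 4)*(w - 3)*(w - 1)*(w + 4)*(w + 4)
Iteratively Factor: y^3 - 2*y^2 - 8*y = (y - 4)*(y^2 + 2*y) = (y - 4)*(y + 2)*(y)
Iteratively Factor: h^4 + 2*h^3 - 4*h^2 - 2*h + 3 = (h - 1)*(h^3 + 3*h^2 - h - 3) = (h - 1)*(h + 1)*(h^2 + 2*h - 3) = (h - 1)*(h + 1)*(h + 3)*(h - 1)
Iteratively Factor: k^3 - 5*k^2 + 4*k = (k - 1)*(k^2 - 4*k) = (k - 4)*(k - 1)*(k)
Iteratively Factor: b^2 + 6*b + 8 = (b + 2)*(b + 4)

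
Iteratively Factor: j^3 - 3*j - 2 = (j - 2)*(j^2 + 2*j + 1) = (j - 2)*(j + 1)*(j + 1)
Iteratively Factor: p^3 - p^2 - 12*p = (p + 3)*(p^2 - 4*p) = (p - 4)*(p + 3)*(p)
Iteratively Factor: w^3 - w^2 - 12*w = (w)*(w^2 - w - 12) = w*(w - 4)*(w + 3)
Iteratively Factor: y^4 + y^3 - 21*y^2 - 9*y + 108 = (y + 4)*(y^3 - 3*y^2 - 9*y + 27) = (y - 3)*(y + 4)*(y^2 - 9) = (y - 3)*(y + 3)*(y + 4)*(y - 3)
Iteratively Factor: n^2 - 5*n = (n - 5)*(n)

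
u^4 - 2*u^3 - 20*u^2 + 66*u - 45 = (u - 3)^2*(u - 1)*(u + 5)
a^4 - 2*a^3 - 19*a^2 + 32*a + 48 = (a - 4)*(a - 3)*(a + 1)*(a + 4)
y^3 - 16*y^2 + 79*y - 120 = (y - 8)*(y - 5)*(y - 3)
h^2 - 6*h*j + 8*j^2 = (h - 4*j)*(h - 2*j)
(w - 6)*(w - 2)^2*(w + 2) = w^4 - 8*w^3 + 8*w^2 + 32*w - 48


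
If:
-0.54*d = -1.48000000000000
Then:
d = 2.74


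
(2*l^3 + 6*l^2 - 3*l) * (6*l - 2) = 12*l^4 + 32*l^3 - 30*l^2 + 6*l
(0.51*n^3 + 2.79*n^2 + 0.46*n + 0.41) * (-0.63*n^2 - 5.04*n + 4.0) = -0.3213*n^5 - 4.3281*n^4 - 12.3114*n^3 + 8.5833*n^2 - 0.2264*n + 1.64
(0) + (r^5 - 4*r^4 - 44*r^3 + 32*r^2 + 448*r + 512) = r^5 - 4*r^4 - 44*r^3 + 32*r^2 + 448*r + 512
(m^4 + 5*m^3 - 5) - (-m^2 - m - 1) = m^4 + 5*m^3 + m^2 + m - 4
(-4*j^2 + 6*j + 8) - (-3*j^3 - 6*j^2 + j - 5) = 3*j^3 + 2*j^2 + 5*j + 13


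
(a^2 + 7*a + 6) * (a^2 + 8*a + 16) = a^4 + 15*a^3 + 78*a^2 + 160*a + 96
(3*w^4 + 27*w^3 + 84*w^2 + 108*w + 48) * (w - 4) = 3*w^5 + 15*w^4 - 24*w^3 - 228*w^2 - 384*w - 192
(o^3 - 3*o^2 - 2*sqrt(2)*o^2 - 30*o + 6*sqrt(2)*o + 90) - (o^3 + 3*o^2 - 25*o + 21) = -6*o^2 - 2*sqrt(2)*o^2 - 5*o + 6*sqrt(2)*o + 69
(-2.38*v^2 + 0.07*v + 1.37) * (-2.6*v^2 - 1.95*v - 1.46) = 6.188*v^4 + 4.459*v^3 - 0.2237*v^2 - 2.7737*v - 2.0002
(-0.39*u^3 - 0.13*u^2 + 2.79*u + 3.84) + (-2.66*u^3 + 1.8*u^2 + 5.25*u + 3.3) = -3.05*u^3 + 1.67*u^2 + 8.04*u + 7.14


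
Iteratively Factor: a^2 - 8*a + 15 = (a - 5)*(a - 3)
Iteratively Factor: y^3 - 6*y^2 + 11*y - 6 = (y - 1)*(y^2 - 5*y + 6) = (y - 3)*(y - 1)*(y - 2)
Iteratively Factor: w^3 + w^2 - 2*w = (w + 2)*(w^2 - w) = w*(w + 2)*(w - 1)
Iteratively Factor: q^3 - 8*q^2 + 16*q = (q)*(q^2 - 8*q + 16) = q*(q - 4)*(q - 4)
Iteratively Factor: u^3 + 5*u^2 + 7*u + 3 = (u + 1)*(u^2 + 4*u + 3) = (u + 1)*(u + 3)*(u + 1)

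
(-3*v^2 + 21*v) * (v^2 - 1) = -3*v^4 + 21*v^3 + 3*v^2 - 21*v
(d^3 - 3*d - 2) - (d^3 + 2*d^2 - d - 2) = -2*d^2 - 2*d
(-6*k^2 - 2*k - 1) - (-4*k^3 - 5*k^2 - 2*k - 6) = 4*k^3 - k^2 + 5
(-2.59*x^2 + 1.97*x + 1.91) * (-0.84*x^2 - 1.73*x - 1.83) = 2.1756*x^4 + 2.8259*x^3 - 0.2728*x^2 - 6.9094*x - 3.4953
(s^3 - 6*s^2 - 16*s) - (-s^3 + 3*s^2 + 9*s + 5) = 2*s^3 - 9*s^2 - 25*s - 5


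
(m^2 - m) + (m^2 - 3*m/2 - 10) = 2*m^2 - 5*m/2 - 10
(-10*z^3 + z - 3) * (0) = 0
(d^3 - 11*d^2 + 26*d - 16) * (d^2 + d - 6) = d^5 - 10*d^4 + 9*d^3 + 76*d^2 - 172*d + 96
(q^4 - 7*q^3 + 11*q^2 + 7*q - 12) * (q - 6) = q^5 - 13*q^4 + 53*q^3 - 59*q^2 - 54*q + 72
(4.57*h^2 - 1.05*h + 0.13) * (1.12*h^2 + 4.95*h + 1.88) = 5.1184*h^4 + 21.4455*h^3 + 3.5397*h^2 - 1.3305*h + 0.2444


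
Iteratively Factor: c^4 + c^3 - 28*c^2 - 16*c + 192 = (c - 4)*(c^3 + 5*c^2 - 8*c - 48) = (c - 4)*(c + 4)*(c^2 + c - 12) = (c - 4)*(c - 3)*(c + 4)*(c + 4)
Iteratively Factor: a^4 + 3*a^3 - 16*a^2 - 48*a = (a + 4)*(a^3 - a^2 - 12*a) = (a - 4)*(a + 4)*(a^2 + 3*a) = a*(a - 4)*(a + 4)*(a + 3)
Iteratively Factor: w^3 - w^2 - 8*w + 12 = (w + 3)*(w^2 - 4*w + 4) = (w - 2)*(w + 3)*(w - 2)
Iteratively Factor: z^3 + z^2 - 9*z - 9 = (z + 1)*(z^2 - 9) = (z + 1)*(z + 3)*(z - 3)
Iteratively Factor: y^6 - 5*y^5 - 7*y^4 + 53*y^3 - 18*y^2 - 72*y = (y + 1)*(y^5 - 6*y^4 - y^3 + 54*y^2 - 72*y) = y*(y + 1)*(y^4 - 6*y^3 - y^2 + 54*y - 72) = y*(y - 3)*(y + 1)*(y^3 - 3*y^2 - 10*y + 24) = y*(y - 3)*(y - 2)*(y + 1)*(y^2 - y - 12) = y*(y - 4)*(y - 3)*(y - 2)*(y + 1)*(y + 3)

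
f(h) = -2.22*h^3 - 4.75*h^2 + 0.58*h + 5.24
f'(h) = -6.66*h^2 - 9.5*h + 0.58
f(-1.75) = 1.58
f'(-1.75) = -3.19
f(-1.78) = 1.68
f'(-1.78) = -3.61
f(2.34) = -47.86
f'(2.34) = -58.12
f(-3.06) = 22.60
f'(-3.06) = -32.71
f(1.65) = -16.71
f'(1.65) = -33.23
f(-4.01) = 69.68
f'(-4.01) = -68.42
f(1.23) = -5.36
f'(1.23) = -21.18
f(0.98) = -0.84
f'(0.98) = -15.13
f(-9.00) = 1233.65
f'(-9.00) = -453.38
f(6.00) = -641.80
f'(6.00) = -296.18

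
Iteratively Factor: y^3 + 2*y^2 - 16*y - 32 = (y - 4)*(y^2 + 6*y + 8) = (y - 4)*(y + 4)*(y + 2)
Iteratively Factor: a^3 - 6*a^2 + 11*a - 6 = (a - 3)*(a^2 - 3*a + 2) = (a - 3)*(a - 1)*(a - 2)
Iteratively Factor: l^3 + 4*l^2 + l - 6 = (l + 2)*(l^2 + 2*l - 3) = (l + 2)*(l + 3)*(l - 1)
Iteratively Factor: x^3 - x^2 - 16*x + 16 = (x + 4)*(x^2 - 5*x + 4) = (x - 4)*(x + 4)*(x - 1)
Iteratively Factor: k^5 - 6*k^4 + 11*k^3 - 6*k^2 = (k - 1)*(k^4 - 5*k^3 + 6*k^2) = k*(k - 1)*(k^3 - 5*k^2 + 6*k) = k*(k - 3)*(k - 1)*(k^2 - 2*k) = k*(k - 3)*(k - 2)*(k - 1)*(k)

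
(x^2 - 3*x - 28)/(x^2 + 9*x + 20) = (x - 7)/(x + 5)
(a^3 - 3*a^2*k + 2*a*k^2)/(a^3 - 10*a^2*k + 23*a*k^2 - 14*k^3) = a/(a - 7*k)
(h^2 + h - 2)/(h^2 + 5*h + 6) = (h - 1)/(h + 3)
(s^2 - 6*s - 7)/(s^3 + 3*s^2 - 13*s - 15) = (s - 7)/(s^2 + 2*s - 15)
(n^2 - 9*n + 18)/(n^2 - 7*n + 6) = (n - 3)/(n - 1)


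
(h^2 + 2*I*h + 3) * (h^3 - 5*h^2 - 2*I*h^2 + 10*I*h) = h^5 - 5*h^4 + 7*h^3 - 35*h^2 - 6*I*h^2 + 30*I*h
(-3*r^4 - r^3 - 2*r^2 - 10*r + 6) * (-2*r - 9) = 6*r^5 + 29*r^4 + 13*r^3 + 38*r^2 + 78*r - 54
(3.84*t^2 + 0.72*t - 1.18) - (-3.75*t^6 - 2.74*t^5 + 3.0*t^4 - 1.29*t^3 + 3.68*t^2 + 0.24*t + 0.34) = 3.75*t^6 + 2.74*t^5 - 3.0*t^4 + 1.29*t^3 + 0.16*t^2 + 0.48*t - 1.52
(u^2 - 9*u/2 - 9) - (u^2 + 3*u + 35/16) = -15*u/2 - 179/16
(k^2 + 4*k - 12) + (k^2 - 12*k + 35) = 2*k^2 - 8*k + 23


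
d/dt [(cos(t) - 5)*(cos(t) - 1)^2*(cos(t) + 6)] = (-4*cos(t)^3 + 3*cos(t)^2 + 62*cos(t) - 61)*sin(t)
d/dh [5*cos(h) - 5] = -5*sin(h)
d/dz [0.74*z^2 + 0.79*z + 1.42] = 1.48*z + 0.79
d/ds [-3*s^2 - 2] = -6*s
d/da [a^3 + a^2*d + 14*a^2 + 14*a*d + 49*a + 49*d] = 3*a^2 + 2*a*d + 28*a + 14*d + 49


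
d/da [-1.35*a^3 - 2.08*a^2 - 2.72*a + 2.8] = -4.05*a^2 - 4.16*a - 2.72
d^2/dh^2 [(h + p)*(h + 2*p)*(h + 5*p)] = 6*h + 16*p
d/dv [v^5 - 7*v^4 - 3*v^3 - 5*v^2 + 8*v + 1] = 5*v^4 - 28*v^3 - 9*v^2 - 10*v + 8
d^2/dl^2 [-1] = 0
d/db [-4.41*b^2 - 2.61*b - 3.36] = -8.82*b - 2.61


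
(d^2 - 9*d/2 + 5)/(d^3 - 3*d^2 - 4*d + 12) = (d - 5/2)/(d^2 - d - 6)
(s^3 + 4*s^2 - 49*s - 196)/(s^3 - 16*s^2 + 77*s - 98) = (s^2 + 11*s + 28)/(s^2 - 9*s + 14)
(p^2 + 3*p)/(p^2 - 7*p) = (p + 3)/(p - 7)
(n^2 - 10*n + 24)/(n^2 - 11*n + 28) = (n - 6)/(n - 7)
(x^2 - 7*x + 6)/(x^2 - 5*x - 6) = (x - 1)/(x + 1)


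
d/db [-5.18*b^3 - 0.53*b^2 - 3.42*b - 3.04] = -15.54*b^2 - 1.06*b - 3.42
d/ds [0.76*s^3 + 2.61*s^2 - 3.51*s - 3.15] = 2.28*s^2 + 5.22*s - 3.51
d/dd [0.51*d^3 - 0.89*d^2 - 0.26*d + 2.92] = 1.53*d^2 - 1.78*d - 0.26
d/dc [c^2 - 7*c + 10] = 2*c - 7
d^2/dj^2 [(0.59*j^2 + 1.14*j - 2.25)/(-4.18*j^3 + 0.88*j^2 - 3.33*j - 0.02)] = (-20.617432*j^6 - 119.511216*j^5 + 546.189732*j^4 - 105.219136*j^3 + 199.447644*j^2 - 40.809384*j + 50.130626)/(73.034632*j^9 - 46.127136*j^8 + 184.260252*j^7 - 73.12756*j^6 + 146.349654*j^5 - 27.557904*j^4 + 36.579405*j^3 + 0.664278*j^2 + 0.003996*j + 8.0e-6)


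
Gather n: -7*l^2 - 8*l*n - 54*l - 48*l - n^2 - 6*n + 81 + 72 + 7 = -7*l^2 - 102*l - n^2 + n*(-8*l - 6) + 160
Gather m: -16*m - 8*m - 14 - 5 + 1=-24*m - 18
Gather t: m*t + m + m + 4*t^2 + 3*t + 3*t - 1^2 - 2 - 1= 2*m + 4*t^2 + t*(m + 6) - 4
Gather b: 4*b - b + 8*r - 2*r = 3*b + 6*r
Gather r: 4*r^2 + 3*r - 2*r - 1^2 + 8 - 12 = 4*r^2 + r - 5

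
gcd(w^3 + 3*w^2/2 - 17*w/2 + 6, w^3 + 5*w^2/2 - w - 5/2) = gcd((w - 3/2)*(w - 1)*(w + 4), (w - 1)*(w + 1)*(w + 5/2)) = w - 1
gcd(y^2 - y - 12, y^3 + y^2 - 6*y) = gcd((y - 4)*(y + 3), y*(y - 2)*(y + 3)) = y + 3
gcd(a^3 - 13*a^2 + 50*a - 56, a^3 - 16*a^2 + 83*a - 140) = a^2 - 11*a + 28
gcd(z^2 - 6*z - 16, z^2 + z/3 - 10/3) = z + 2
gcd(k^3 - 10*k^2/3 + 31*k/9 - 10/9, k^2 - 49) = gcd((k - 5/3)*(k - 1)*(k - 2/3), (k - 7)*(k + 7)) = 1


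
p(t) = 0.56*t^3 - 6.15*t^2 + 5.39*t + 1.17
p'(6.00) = -7.93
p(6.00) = -66.93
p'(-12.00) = 394.91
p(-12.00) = -1916.79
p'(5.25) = -12.88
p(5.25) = -59.01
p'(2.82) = -15.94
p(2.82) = -19.98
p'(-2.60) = 48.73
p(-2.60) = -64.26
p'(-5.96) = 138.37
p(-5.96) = -367.97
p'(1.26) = -7.44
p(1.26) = -0.68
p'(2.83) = -15.96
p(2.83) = -20.14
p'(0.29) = 1.96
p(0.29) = 2.23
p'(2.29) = -13.97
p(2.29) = -12.01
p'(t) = 1.68*t^2 - 12.3*t + 5.39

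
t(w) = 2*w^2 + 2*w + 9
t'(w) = 4*w + 2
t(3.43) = 39.39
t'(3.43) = 15.72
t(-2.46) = 16.18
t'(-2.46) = -7.84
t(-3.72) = 29.24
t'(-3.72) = -12.88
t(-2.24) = 14.56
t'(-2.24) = -6.96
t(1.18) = 14.14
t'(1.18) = 6.72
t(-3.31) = 24.29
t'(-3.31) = -11.24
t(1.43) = 15.95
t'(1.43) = 7.72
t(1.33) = 15.20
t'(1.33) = 7.32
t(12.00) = 321.00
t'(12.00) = 50.00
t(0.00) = 9.00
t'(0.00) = 2.00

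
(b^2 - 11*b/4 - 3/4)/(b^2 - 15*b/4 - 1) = (b - 3)/(b - 4)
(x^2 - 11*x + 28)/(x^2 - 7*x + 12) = (x - 7)/(x - 3)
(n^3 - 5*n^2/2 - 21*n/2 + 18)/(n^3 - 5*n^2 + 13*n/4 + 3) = 2*(n + 3)/(2*n + 1)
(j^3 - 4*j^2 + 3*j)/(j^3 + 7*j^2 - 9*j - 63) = j*(j - 1)/(j^2 + 10*j + 21)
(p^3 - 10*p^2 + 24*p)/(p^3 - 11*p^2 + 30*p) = (p - 4)/(p - 5)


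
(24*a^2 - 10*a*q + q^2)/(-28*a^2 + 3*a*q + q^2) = (-6*a + q)/(7*a + q)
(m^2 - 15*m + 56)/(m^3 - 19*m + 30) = (m^2 - 15*m + 56)/(m^3 - 19*m + 30)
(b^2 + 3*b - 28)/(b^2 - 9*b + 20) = (b + 7)/(b - 5)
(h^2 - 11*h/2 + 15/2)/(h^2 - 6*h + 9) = (h - 5/2)/(h - 3)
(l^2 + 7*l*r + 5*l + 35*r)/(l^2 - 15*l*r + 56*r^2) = (l^2 + 7*l*r + 5*l + 35*r)/(l^2 - 15*l*r + 56*r^2)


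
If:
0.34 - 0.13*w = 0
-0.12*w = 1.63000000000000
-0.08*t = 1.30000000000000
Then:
No Solution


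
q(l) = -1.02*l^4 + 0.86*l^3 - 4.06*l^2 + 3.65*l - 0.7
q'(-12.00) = 7522.85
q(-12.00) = -23265.94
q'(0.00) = 3.65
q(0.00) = -0.70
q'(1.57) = -18.53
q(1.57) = -7.85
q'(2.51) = -65.00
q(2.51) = -44.00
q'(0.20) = 2.10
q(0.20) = -0.13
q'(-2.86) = 143.42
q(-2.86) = -132.71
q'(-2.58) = 111.84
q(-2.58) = -97.11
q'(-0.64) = 10.97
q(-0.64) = -5.10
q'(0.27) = 1.57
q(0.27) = 0.00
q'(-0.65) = 11.14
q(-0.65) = -5.21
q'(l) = -4.08*l^3 + 2.58*l^2 - 8.12*l + 3.65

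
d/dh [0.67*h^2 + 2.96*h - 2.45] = 1.34*h + 2.96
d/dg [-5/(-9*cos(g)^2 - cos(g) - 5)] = 5*(18*cos(g) + 1)*sin(g)/(9*cos(g)^2 + cos(g) + 5)^2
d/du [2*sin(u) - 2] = 2*cos(u)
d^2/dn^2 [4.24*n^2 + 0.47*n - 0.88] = 8.48000000000000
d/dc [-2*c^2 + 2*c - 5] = 2 - 4*c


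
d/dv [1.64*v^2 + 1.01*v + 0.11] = 3.28*v + 1.01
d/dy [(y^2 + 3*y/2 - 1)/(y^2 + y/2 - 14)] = 2*(-2*y^2 - 52*y - 41)/(4*y^4 + 4*y^3 - 111*y^2 - 56*y + 784)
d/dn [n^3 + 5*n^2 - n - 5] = 3*n^2 + 10*n - 1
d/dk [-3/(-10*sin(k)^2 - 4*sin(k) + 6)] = -3*(5*sin(k) + 1)*cos(k)/(5*sin(k)^2 + 2*sin(k) - 3)^2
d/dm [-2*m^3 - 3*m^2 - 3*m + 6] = -6*m^2 - 6*m - 3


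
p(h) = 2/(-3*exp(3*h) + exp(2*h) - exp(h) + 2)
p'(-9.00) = 0.00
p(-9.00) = 1.00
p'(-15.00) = 0.00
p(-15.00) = 1.00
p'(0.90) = 0.16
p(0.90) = -0.05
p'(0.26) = 2.03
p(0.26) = -0.48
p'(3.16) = 0.00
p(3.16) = -0.00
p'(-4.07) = 0.01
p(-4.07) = 1.01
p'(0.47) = 0.77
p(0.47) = -0.21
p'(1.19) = 0.06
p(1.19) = -0.02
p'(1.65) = 0.02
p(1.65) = -0.01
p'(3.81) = 0.00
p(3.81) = -0.00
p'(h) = 2*(9*exp(3*h) - 2*exp(2*h) + exp(h))/(-3*exp(3*h) + exp(2*h) - exp(h) + 2)^2 = (18*exp(2*h) - 4*exp(h) + 2)*exp(h)/(3*exp(3*h) - exp(2*h) + exp(h) - 2)^2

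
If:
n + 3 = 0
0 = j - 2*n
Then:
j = -6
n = -3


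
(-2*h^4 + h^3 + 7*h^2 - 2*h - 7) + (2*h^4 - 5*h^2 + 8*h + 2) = h^3 + 2*h^2 + 6*h - 5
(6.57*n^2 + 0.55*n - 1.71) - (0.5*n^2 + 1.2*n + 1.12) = 6.07*n^2 - 0.65*n - 2.83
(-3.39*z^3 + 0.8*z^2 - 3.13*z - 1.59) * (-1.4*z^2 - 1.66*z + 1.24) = 4.746*z^5 + 4.5074*z^4 - 1.1496*z^3 + 8.4138*z^2 - 1.2418*z - 1.9716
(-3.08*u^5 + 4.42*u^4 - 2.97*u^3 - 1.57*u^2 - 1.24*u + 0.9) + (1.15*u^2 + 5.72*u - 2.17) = -3.08*u^5 + 4.42*u^4 - 2.97*u^3 - 0.42*u^2 + 4.48*u - 1.27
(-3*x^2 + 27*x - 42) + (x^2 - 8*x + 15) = -2*x^2 + 19*x - 27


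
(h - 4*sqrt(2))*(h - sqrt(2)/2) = h^2 - 9*sqrt(2)*h/2 + 4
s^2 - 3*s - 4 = (s - 4)*(s + 1)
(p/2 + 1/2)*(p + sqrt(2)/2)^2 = p^3/2 + p^2/2 + sqrt(2)*p^2/2 + p/4 + sqrt(2)*p/2 + 1/4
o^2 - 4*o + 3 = (o - 3)*(o - 1)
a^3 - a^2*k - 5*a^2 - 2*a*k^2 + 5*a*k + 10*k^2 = (a - 5)*(a - 2*k)*(a + k)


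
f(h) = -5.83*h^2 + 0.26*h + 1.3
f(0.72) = -1.54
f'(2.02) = -23.29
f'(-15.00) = 175.16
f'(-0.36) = 4.46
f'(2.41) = -27.84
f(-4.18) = -101.65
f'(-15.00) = 175.16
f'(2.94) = -34.02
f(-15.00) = -1314.35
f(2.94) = -48.33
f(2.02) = -21.96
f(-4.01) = -93.49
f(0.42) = 0.38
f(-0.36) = 0.45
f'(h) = 0.26 - 11.66*h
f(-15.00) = -1314.35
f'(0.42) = -4.64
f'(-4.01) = 47.02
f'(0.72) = -8.14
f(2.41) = -31.93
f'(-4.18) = 49.00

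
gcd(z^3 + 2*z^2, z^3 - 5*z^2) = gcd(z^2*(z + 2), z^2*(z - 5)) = z^2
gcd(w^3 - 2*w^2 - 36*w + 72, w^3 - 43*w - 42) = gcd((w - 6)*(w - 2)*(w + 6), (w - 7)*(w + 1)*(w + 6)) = w + 6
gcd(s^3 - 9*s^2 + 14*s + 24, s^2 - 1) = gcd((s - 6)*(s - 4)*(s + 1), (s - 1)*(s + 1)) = s + 1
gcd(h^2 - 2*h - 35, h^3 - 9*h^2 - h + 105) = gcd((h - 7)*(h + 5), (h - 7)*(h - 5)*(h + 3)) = h - 7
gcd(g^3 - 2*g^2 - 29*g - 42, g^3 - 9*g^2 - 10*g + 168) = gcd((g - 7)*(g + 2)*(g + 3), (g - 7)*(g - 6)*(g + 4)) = g - 7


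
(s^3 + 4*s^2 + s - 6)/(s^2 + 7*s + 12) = (s^2 + s - 2)/(s + 4)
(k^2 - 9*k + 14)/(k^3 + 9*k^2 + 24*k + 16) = (k^2 - 9*k + 14)/(k^3 + 9*k^2 + 24*k + 16)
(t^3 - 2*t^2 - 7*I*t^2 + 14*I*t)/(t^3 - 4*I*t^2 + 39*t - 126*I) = t*(t - 2)/(t^2 + 3*I*t + 18)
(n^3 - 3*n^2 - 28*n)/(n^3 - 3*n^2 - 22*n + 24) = n*(n - 7)/(n^2 - 7*n + 6)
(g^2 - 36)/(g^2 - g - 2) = (36 - g^2)/(-g^2 + g + 2)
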